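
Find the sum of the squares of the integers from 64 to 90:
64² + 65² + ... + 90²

Use ∑_{k=1}^{n} k² = n(n+1)(2n+1)/6, then subtract the first 63 terms.
∑_{k=1}^{90} k² = 90×91×181/6 = 247065
∑_{k=1}^{63} k² = 63×64×127/6 = 85344
∑_{k=64}^{90} k² = 247065 - 85344 = 161721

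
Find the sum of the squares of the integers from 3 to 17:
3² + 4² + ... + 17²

Use ∑_{k=1}^{n} k² = n(n+1)(2n+1)/6, then subtract the first 2 terms.
∑_{k=1}^{17} k² = 17×18×35/6 = 1785
∑_{k=1}^{2} k² = 2×3×5/6 = 5
∑_{k=3}^{17} k² = 1785 - 5 = 1780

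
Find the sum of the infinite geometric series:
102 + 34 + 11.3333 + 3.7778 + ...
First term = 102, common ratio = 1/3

For |r| < 1, S = a / (1 - r)
S = 102 / (1 - (1/3))
S = 102 / (2/3)
S = 153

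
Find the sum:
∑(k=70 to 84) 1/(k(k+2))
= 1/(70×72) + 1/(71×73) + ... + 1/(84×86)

Partial fractions: 1/(k(k+2)) = (1/2)[1/k - 1/(k+2)]
Telescoping leaves the first two and last two terms:
= (1/2)[1/70 + 1/71 - 1/85 - 1/86]
= 4521/1816535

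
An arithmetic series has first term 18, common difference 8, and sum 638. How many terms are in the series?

Using S = n/2 × [2a + (n-1)d]
638 = n/2 × [2(18) + (n-1)(8)]
638 = n/2 × [36 + 8n - 8]
1276 = n × [28 + 8n]
8n² + (28)n - 1276 = 0
Discriminant: Δ = (28)² - 4(8)(-1276) = 784 + 40832 = 41616
√Δ = 204
n = [-(28) + √Δ] / (2·8) = (-28 + 204) / 16 = 176 / 16 = 11
(The negative root is discarded since n must be a positive integer.)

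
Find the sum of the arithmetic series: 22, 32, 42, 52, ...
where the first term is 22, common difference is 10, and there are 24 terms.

Sₙ = n/2 × (first + last)
Last term = a + (n-1)d = 22 + (24-1)×10 = 252
S_24 = 24/2 × (22 + 252)
S_24 = 24/2 × 274 = 3288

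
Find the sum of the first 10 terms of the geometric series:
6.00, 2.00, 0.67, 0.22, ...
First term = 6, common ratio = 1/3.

Sₙ = a(1 - rⁿ) / (1 - r)
S_10 = 6(1 - (1/3)^10) / (1 - (1/3))
S_10 = 6(1 - (1/59049)) / (2/3)
S_10 = 59048/6561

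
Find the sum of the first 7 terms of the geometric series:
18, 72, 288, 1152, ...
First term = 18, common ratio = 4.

Sₙ = a(1 - rⁿ) / (1 - r)
S_7 = 18(1 - 4^7) / (1 - 4)
S_7 = 18(1 - 16384) / (-3)
S_7 = 98298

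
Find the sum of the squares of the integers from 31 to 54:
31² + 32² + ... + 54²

Use ∑_{k=1}^{n} k² = n(n+1)(2n+1)/6, then subtract the first 30 terms.
∑_{k=1}^{54} k² = 54×55×109/6 = 53955
∑_{k=1}^{30} k² = 30×31×61/6 = 9455
∑_{k=31}^{54} k² = 53955 - 9455 = 44500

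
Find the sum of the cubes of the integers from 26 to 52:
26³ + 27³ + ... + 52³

Use ∑_{k=1}^{n} k³ = [n(n+1)/2]², then subtract the first 25 terms.
∑_{k=1}^{52} k³ = [52×53/2]² = 1378² = 1898884
∑_{k=1}^{25} k³ = [25×26/2]² = 325² = 105625
∑_{k=26}^{52} k³ = 1898884 - 105625 = 1793259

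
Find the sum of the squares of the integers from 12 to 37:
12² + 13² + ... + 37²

Use ∑_{k=1}^{n} k² = n(n+1)(2n+1)/6, then subtract the first 11 terms.
∑_{k=1}^{37} k² = 37×38×75/6 = 17575
∑_{k=1}^{11} k² = 11×12×23/6 = 506
∑_{k=12}^{37} k² = 17575 - 506 = 17069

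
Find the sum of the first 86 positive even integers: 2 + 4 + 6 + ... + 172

Sum of first n even numbers = n(n+1)
= 86×87
= 7482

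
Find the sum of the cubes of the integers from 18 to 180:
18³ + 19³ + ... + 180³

Use ∑_{k=1}^{n} k³ = [n(n+1)/2]², then subtract the first 17 terms.
∑_{k=1}^{180} k³ = [180×181/2]² = 16290² = 265364100
∑_{k=1}^{17} k³ = [17×18/2]² = 153² = 23409
∑_{k=18}^{180} k³ = 265364100 - 23409 = 265340691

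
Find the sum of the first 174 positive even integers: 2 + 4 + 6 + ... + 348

Sum of first n even numbers = n(n+1)
= 174×175
= 30450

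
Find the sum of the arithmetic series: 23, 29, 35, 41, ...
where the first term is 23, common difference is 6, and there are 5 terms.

Sₙ = n/2 × (first + last)
Last term = a + (n-1)d = 23 + (5-1)×6 = 47
S_5 = 5/2 × (23 + 47)
S_5 = 5/2 × 70 = 175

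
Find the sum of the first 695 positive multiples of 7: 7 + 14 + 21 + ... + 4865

Factor out 7: = 7(1 + 2 + ... + 695) = 7 × n(n+1)/2
= 7 × 695×696/2
= 7 × 241860
= 1693020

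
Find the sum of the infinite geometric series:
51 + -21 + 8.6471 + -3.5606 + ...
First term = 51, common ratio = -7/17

For |r| < 1, S = a / (1 - r)
S = 51 / (1 - (-7/17))
S = 51 / (24/17)
S = 289/8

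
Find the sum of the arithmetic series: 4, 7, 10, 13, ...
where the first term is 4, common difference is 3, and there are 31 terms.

Sₙ = n/2 × (first + last)
Last term = a + (n-1)d = 4 + (31-1)×3 = 94
S_31 = 31/2 × (4 + 94)
S_31 = 31/2 × 98 = 1519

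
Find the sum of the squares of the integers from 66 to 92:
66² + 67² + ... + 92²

Use ∑_{k=1}^{n} k² = n(n+1)(2n+1)/6, then subtract the first 65 terms.
∑_{k=1}^{92} k² = 92×93×185/6 = 263810
∑_{k=1}^{65} k² = 65×66×131/6 = 93665
∑_{k=66}^{92} k² = 263810 - 93665 = 170145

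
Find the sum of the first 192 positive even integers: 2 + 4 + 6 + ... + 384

Sum of first n even numbers = n(n+1)
= 192×193
= 37056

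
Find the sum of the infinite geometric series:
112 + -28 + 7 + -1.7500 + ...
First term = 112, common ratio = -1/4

For |r| < 1, S = a / (1 - r)
S = 112 / (1 - (-1/4))
S = 112 / (5/4)
S = 448/5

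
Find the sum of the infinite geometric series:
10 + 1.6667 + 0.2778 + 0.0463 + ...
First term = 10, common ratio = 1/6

For |r| < 1, S = a / (1 - r)
S = 10 / (1 - (1/6))
S = 10 / (5/6)
S = 12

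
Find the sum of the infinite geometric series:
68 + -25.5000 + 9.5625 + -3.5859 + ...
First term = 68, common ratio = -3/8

For |r| < 1, S = a / (1 - r)
S = 68 / (1 - (-3/8))
S = 68 / (11/8)
S = 544/11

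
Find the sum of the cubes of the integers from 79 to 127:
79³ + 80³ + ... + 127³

Use ∑_{k=1}^{n} k³ = [n(n+1)/2]², then subtract the first 78 terms.
∑_{k=1}^{127} k³ = [127×128/2]² = 8128² = 66064384
∑_{k=1}^{78} k³ = [78×79/2]² = 3081² = 9492561
∑_{k=79}^{127} k³ = 66064384 - 9492561 = 56571823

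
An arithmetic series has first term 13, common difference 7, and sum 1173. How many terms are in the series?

Using S = n/2 × [2a + (n-1)d]
1173 = n/2 × [2(13) + (n-1)(7)]
1173 = n/2 × [26 + 7n - 7]
2346 = n × [19 + 7n]
7n² + (19)n - 2346 = 0
Discriminant: Δ = (19)² - 4(7)(-2346) = 361 + 65688 = 66049
√Δ = 257
n = [-(19) + √Δ] / (2·7) = (-19 + 257) / 14 = 238 / 14 = 17
(The negative root is discarded since n must be a positive integer.)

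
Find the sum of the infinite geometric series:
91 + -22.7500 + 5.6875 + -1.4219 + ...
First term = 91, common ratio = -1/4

For |r| < 1, S = a / (1 - r)
S = 91 / (1 - (-1/4))
S = 91 / (5/4)
S = 364/5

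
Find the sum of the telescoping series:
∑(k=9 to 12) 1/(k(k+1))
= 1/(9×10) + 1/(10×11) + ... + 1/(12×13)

Partial fractions: 1/(k(k+1)) = 1/k - 1/(k+1)
The series telescopes:
= (1/9 - 1/10) + (1/10 - 1/11) + ... + (1/12 - 1/13)
= 1/9 - 1/13
= 4/117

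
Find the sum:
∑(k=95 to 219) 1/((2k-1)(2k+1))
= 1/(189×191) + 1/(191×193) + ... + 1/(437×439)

Partial fractions: 1/((2k-1)(2k+1)) = (1/2)[1/(2k-1) - 1/(2k+1)]
The series telescopes:
= (1/2)[1/189 - 1/439]
= 125/82971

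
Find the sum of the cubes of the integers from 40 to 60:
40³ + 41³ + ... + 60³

Use ∑_{k=1}^{n} k³ = [n(n+1)/2]², then subtract the first 39 terms.
∑_{k=1}^{60} k³ = [60×61/2]² = 1830² = 3348900
∑_{k=1}^{39} k³ = [39×40/2]² = 780² = 608400
∑_{k=40}^{60} k³ = 3348900 - 608400 = 2740500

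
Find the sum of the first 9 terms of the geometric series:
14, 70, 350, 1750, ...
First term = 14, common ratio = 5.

Sₙ = a(1 - rⁿ) / (1 - r)
S_9 = 14(1 - 5^9) / (1 - 5)
S_9 = 14(1 - 1953125) / (-4)
S_9 = 6835934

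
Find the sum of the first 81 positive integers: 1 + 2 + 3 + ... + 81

Formula: ∑k = n(n+1)/2
= 81×82/2
= 6642/2
= 3321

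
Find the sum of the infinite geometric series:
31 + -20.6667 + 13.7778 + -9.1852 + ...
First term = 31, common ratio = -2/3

For |r| < 1, S = a / (1 - r)
S = 31 / (1 - (-2/3))
S = 31 / (5/3)
S = 93/5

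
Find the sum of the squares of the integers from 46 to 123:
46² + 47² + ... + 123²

Use ∑_{k=1}^{n} k² = n(n+1)(2n+1)/6, then subtract the first 45 terms.
∑_{k=1}^{123} k² = 123×124×247/6 = 627874
∑_{k=1}^{45} k² = 45×46×91/6 = 31395
∑_{k=46}^{123} k² = 627874 - 31395 = 596479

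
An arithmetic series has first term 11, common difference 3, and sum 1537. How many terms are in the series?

Using S = n/2 × [2a + (n-1)d]
1537 = n/2 × [2(11) + (n-1)(3)]
1537 = n/2 × [22 + 3n - 3]
3074 = n × [19 + 3n]
3n² + (19)n - 3074 = 0
Discriminant: Δ = (19)² - 4(3)(-3074) = 361 + 36888 = 37249
√Δ = 193
n = [-(19) + √Δ] / (2·3) = (-19 + 193) / 6 = 174 / 6 = 29
(The negative root is discarded since n must be a positive integer.)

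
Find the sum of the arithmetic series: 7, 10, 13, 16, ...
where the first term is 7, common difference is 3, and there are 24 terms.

Sₙ = n/2 × (first + last)
Last term = a + (n-1)d = 7 + (24-1)×3 = 76
S_24 = 24/2 × (7 + 76)
S_24 = 24/2 × 83 = 996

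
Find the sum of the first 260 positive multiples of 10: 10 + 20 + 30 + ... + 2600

Factor out 10: = 10(1 + 2 + ... + 260) = 10 × n(n+1)/2
= 10 × 260×261/2
= 10 × 33930
= 339300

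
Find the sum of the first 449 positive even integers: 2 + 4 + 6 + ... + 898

Sum of first n even numbers = n(n+1)
= 449×450
= 202050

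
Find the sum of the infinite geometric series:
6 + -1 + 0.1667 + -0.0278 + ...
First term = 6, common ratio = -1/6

For |r| < 1, S = a / (1 - r)
S = 6 / (1 - (-1/6))
S = 6 / (7/6)
S = 36/7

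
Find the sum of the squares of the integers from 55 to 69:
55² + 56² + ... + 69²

Use ∑_{k=1}^{n} k² = n(n+1)(2n+1)/6, then subtract the first 54 terms.
∑_{k=1}^{69} k² = 69×70×139/6 = 111895
∑_{k=1}^{54} k² = 54×55×109/6 = 53955
∑_{k=55}^{69} k² = 111895 - 53955 = 57940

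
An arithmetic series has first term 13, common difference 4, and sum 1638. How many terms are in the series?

Using S = n/2 × [2a + (n-1)d]
1638 = n/2 × [2(13) + (n-1)(4)]
1638 = n/2 × [26 + 4n - 4]
3276 = n × [22 + 4n]
4n² + (22)n - 3276 = 0
Discriminant: Δ = (22)² - 4(4)(-3276) = 484 + 52416 = 52900
√Δ = 230
n = [-(22) + √Δ] / (2·4) = (-22 + 230) / 8 = 208 / 8 = 26
(The negative root is discarded since n must be a positive integer.)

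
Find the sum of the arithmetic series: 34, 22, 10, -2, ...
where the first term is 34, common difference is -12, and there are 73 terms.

Sₙ = n/2 × (first + last)
Last term = a + (n-1)d = 34 + (73-1)×(-12) = -830
S_73 = 73/2 × (34 + (-830))
S_73 = 73/2 × (-796) = -29054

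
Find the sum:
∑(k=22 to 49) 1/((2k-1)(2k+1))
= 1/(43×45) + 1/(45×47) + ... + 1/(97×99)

Partial fractions: 1/((2k-1)(2k+1)) = (1/2)[1/(2k-1) - 1/(2k+1)]
The series telescopes:
= (1/2)[1/43 - 1/99]
= 28/4257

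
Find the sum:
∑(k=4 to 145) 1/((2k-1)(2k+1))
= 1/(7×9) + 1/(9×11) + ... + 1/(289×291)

Partial fractions: 1/((2k-1)(2k+1)) = (1/2)[1/(2k-1) - 1/(2k+1)]
The series telescopes:
= (1/2)[1/7 - 1/291]
= 142/2037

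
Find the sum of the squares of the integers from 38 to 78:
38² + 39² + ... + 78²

Use ∑_{k=1}^{n} k² = n(n+1)(2n+1)/6, then subtract the first 37 terms.
∑_{k=1}^{78} k² = 78×79×157/6 = 161239
∑_{k=1}^{37} k² = 37×38×75/6 = 17575
∑_{k=38}^{78} k² = 161239 - 17575 = 143664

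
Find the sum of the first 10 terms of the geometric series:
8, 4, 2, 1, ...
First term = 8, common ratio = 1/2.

Sₙ = a(1 - rⁿ) / (1 - r)
S_10 = 8(1 - (1/2)^10) / (1 - (1/2))
S_10 = 8(1 - (1/1024)) / (1/2)
S_10 = 1023/64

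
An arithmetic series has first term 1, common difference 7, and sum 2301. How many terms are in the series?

Using S = n/2 × [2a + (n-1)d]
2301 = n/2 × [2(1) + (n-1)(7)]
2301 = n/2 × [2 + 7n - 7]
4602 = n × [-5 + 7n]
7n² + (-5)n - 4602 = 0
Discriminant: Δ = (-5)² - 4(7)(-4602) = 25 + 128856 = 128881
√Δ = 359
n = [-(-5) + √Δ] / (2·7) = (5 + 359) / 14 = 364 / 14 = 26
(The negative root is discarded since n must be a positive integer.)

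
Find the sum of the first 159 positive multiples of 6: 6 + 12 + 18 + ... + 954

Factor out 6: = 6(1 + 2 + ... + 159) = 6 × n(n+1)/2
= 6 × 159×160/2
= 6 × 12720
= 76320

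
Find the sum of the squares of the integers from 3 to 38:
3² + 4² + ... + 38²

Use ∑_{k=1}^{n} k² = n(n+1)(2n+1)/6, then subtract the first 2 terms.
∑_{k=1}^{38} k² = 38×39×77/6 = 19019
∑_{k=1}^{2} k² = 2×3×5/6 = 5
∑_{k=3}^{38} k² = 19019 - 5 = 19014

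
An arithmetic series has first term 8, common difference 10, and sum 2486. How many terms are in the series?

Using S = n/2 × [2a + (n-1)d]
2486 = n/2 × [2(8) + (n-1)(10)]
2486 = n/2 × [16 + 10n - 10]
4972 = n × [6 + 10n]
10n² + (6)n - 4972 = 0
Discriminant: Δ = (6)² - 4(10)(-4972) = 36 + 198880 = 198916
√Δ = 446
n = [-(6) + √Δ] / (2·10) = (-6 + 446) / 20 = 440 / 20 = 22
(The negative root is discarded since n must be a positive integer.)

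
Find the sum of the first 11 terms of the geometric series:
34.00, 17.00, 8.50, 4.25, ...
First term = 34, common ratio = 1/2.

Sₙ = a(1 - rⁿ) / (1 - r)
S_11 = 34(1 - (1/2)^11) / (1 - (1/2))
S_11 = 34(1 - (1/2048)) / (1/2)
S_11 = 34799/512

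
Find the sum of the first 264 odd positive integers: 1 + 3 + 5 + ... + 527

Sum of first n odd numbers = n²
= 264²
= 69696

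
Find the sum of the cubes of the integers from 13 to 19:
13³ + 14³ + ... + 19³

Use ∑_{k=1}^{n} k³ = [n(n+1)/2]², then subtract the first 12 terms.
∑_{k=1}^{19} k³ = [19×20/2]² = 190² = 36100
∑_{k=1}^{12} k³ = [12×13/2]² = 78² = 6084
∑_{k=13}^{19} k³ = 36100 - 6084 = 30016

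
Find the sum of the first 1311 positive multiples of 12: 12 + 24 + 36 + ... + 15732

Factor out 12: = 12(1 + 2 + ... + 1311) = 12 × n(n+1)/2
= 12 × 1311×1312/2
= 12 × 860016
= 10320192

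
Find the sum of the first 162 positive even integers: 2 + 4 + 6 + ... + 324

Sum of first n even numbers = n(n+1)
= 162×163
= 26406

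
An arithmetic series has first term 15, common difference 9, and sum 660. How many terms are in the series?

Using S = n/2 × [2a + (n-1)d]
660 = n/2 × [2(15) + (n-1)(9)]
660 = n/2 × [30 + 9n - 9]
1320 = n × [21 + 9n]
9n² + (21)n - 1320 = 0
Discriminant: Δ = (21)² - 4(9)(-1320) = 441 + 47520 = 47961
√Δ = 219
n = [-(21) + √Δ] / (2·9) = (-21 + 219) / 18 = 198 / 18 = 11
(The negative root is discarded since n must be a positive integer.)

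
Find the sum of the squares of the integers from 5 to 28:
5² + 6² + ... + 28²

Use ∑_{k=1}^{n} k² = n(n+1)(2n+1)/6, then subtract the first 4 terms.
∑_{k=1}^{28} k² = 28×29×57/6 = 7714
∑_{k=1}^{4} k² = 4×5×9/6 = 30
∑_{k=5}^{28} k² = 7714 - 30 = 7684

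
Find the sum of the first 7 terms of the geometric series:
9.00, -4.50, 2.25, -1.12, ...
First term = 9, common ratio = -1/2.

Sₙ = a(1 - rⁿ) / (1 - r)
S_7 = 9(1 - (-1/2)^7) / (1 - (-1/2))
S_7 = 9(1 - (-1/128)) / (3/2)
S_7 = 387/64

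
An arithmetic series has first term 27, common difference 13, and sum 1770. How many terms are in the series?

Using S = n/2 × [2a + (n-1)d]
1770 = n/2 × [2(27) + (n-1)(13)]
1770 = n/2 × [54 + 13n - 13]
3540 = n × [41 + 13n]
13n² + (41)n - 3540 = 0
Discriminant: Δ = (41)² - 4(13)(-3540) = 1681 + 184080 = 185761
√Δ = 431
n = [-(41) + √Δ] / (2·13) = (-41 + 431) / 26 = 390 / 26 = 15
(The negative root is discarded since n must be a positive integer.)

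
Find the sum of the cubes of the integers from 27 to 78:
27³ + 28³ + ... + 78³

Use ∑_{k=1}^{n} k³ = [n(n+1)/2]², then subtract the first 26 terms.
∑_{k=1}^{78} k³ = [78×79/2]² = 3081² = 9492561
∑_{k=1}^{26} k³ = [26×27/2]² = 351² = 123201
∑_{k=27}^{78} k³ = 9492561 - 123201 = 9369360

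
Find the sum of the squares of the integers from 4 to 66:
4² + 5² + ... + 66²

Use ∑_{k=1}^{n} k² = n(n+1)(2n+1)/6, then subtract the first 3 terms.
∑_{k=1}^{66} k² = 66×67×133/6 = 98021
∑_{k=1}^{3} k² = 3×4×7/6 = 14
∑_{k=4}^{66} k² = 98021 - 14 = 98007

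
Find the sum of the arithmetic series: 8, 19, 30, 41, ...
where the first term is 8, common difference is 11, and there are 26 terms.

Sₙ = n/2 × (first + last)
Last term = a + (n-1)d = 8 + (26-1)×11 = 283
S_26 = 26/2 × (8 + 283)
S_26 = 26/2 × 291 = 3783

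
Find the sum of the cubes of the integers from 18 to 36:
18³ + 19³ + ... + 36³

Use ∑_{k=1}^{n} k³ = [n(n+1)/2]², then subtract the first 17 terms.
∑_{k=1}^{36} k³ = [36×37/2]² = 666² = 443556
∑_{k=1}^{17} k³ = [17×18/2]² = 153² = 23409
∑_{k=18}^{36} k³ = 443556 - 23409 = 420147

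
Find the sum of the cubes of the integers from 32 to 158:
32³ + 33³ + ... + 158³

Use ∑_{k=1}^{n} k³ = [n(n+1)/2]², then subtract the first 31 terms.
∑_{k=1}^{158} k³ = [158×159/2]² = 12561² = 157778721
∑_{k=1}^{31} k³ = [31×32/2]² = 496² = 246016
∑_{k=32}^{158} k³ = 157778721 - 246016 = 157532705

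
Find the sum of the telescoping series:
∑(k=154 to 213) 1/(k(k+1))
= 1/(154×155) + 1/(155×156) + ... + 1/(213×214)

Partial fractions: 1/(k(k+1)) = 1/k - 1/(k+1)
The series telescopes:
= (1/154 - 1/155) + (1/155 - 1/156) + ... + (1/213 - 1/214)
= 1/154 - 1/214
= 15/8239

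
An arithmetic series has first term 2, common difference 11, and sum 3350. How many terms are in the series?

Using S = n/2 × [2a + (n-1)d]
3350 = n/2 × [2(2) + (n-1)(11)]
3350 = n/2 × [4 + 11n - 11]
6700 = n × [-7 + 11n]
11n² + (-7)n - 6700 = 0
Discriminant: Δ = (-7)² - 4(11)(-6700) = 49 + 294800 = 294849
√Δ = 543
n = [-(-7) + √Δ] / (2·11) = (7 + 543) / 22 = 550 / 22 = 25
(The negative root is discarded since n must be a positive integer.)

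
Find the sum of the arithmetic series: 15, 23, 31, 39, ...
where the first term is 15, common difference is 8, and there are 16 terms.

Sₙ = n/2 × (first + last)
Last term = a + (n-1)d = 15 + (16-1)×8 = 135
S_16 = 16/2 × (15 + 135)
S_16 = 16/2 × 150 = 1200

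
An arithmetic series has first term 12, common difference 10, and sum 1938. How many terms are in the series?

Using S = n/2 × [2a + (n-1)d]
1938 = n/2 × [2(12) + (n-1)(10)]
1938 = n/2 × [24 + 10n - 10]
3876 = n × [14 + 10n]
10n² + (14)n - 3876 = 0
Discriminant: Δ = (14)² - 4(10)(-3876) = 196 + 155040 = 155236
√Δ = 394
n = [-(14) + √Δ] / (2·10) = (-14 + 394) / 20 = 380 / 20 = 19
(The negative root is discarded since n must be a positive integer.)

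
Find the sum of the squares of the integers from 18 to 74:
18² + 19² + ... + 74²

Use ∑_{k=1}^{n} k² = n(n+1)(2n+1)/6, then subtract the first 17 terms.
∑_{k=1}^{74} k² = 74×75×149/6 = 137825
∑_{k=1}^{17} k² = 17×18×35/6 = 1785
∑_{k=18}^{74} k² = 137825 - 1785 = 136040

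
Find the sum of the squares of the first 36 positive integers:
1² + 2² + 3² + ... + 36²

Formula: ∑k² = n(n+1)(2n+1)/6
= 36×37×73/6
= 97236/6
= 16206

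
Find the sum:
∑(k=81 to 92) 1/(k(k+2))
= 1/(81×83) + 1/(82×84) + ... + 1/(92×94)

Partial fractions: 1/(k(k+2)) = (1/2)[1/k - 1/(k+2)]
Telescoping leaves the first two and last two terms:
= (1/2)[1/81 + 1/82 - 1/93 - 1/94]
= 15241/9677394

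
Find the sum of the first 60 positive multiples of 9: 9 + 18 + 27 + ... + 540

Factor out 9: = 9(1 + 2 + ... + 60) = 9 × n(n+1)/2
= 9 × 60×61/2
= 9 × 1830
= 16470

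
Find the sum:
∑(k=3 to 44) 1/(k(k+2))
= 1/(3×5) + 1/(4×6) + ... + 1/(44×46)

Partial fractions: 1/(k(k+2)) = (1/2)[1/k - 1/(k+2)]
Telescoping leaves the first two and last two terms:
= (1/2)[1/3 + 1/4 - 1/45 - 1/46]
= 2233/8280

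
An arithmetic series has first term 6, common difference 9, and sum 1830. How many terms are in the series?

Using S = n/2 × [2a + (n-1)d]
1830 = n/2 × [2(6) + (n-1)(9)]
1830 = n/2 × [12 + 9n - 9]
3660 = n × [3 + 9n]
9n² + (3)n - 3660 = 0
Discriminant: Δ = (3)² - 4(9)(-3660) = 9 + 131760 = 131769
√Δ = 363
n = [-(3) + √Δ] / (2·9) = (-3 + 363) / 18 = 360 / 18 = 20
(The negative root is discarded since n must be a positive integer.)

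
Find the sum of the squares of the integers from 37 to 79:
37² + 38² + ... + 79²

Use ∑_{k=1}^{n} k² = n(n+1)(2n+1)/6, then subtract the first 36 terms.
∑_{k=1}^{79} k² = 79×80×159/6 = 167480
∑_{k=1}^{36} k² = 36×37×73/6 = 16206
∑_{k=37}^{79} k² = 167480 - 16206 = 151274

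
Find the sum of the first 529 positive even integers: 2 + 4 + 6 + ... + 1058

Sum of first n even numbers = n(n+1)
= 529×530
= 280370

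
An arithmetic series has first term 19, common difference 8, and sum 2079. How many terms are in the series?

Using S = n/2 × [2a + (n-1)d]
2079 = n/2 × [2(19) + (n-1)(8)]
2079 = n/2 × [38 + 8n - 8]
4158 = n × [30 + 8n]
8n² + (30)n - 4158 = 0
Discriminant: Δ = (30)² - 4(8)(-4158) = 900 + 133056 = 133956
√Δ = 366
n = [-(30) + √Δ] / (2·8) = (-30 + 366) / 16 = 336 / 16 = 21
(The negative root is discarded since n must be a positive integer.)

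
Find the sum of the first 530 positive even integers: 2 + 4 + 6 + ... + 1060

Sum of first n even numbers = n(n+1)
= 530×531
= 281430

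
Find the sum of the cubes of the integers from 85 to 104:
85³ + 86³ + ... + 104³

Use ∑_{k=1}^{n} k³ = [n(n+1)/2]², then subtract the first 84 terms.
∑_{k=1}^{104} k³ = [104×105/2]² = 5460² = 29811600
∑_{k=1}^{84} k³ = [84×85/2]² = 3570² = 12744900
∑_{k=85}^{104} k³ = 29811600 - 12744900 = 17066700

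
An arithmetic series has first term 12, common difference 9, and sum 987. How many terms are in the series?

Using S = n/2 × [2a + (n-1)d]
987 = n/2 × [2(12) + (n-1)(9)]
987 = n/2 × [24 + 9n - 9]
1974 = n × [15 + 9n]
9n² + (15)n - 1974 = 0
Discriminant: Δ = (15)² - 4(9)(-1974) = 225 + 71064 = 71289
√Δ = 267
n = [-(15) + √Δ] / (2·9) = (-15 + 267) / 18 = 252 / 18 = 14
(The negative root is discarded since n must be a positive integer.)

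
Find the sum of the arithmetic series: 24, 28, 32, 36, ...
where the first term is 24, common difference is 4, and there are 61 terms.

Sₙ = n/2 × (first + last)
Last term = a + (n-1)d = 24 + (61-1)×4 = 264
S_61 = 61/2 × (24 + 264)
S_61 = 61/2 × 288 = 8784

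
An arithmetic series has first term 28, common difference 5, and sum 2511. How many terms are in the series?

Using S = n/2 × [2a + (n-1)d]
2511 = n/2 × [2(28) + (n-1)(5)]
2511 = n/2 × [56 + 5n - 5]
5022 = n × [51 + 5n]
5n² + (51)n - 5022 = 0
Discriminant: Δ = (51)² - 4(5)(-5022) = 2601 + 100440 = 103041
√Δ = 321
n = [-(51) + √Δ] / (2·5) = (-51 + 321) / 10 = 270 / 10 = 27
(The negative root is discarded since n must be a positive integer.)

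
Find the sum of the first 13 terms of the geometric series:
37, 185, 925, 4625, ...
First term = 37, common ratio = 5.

Sₙ = a(1 - rⁿ) / (1 - r)
S_13 = 37(1 - 5^13) / (1 - 5)
S_13 = 37(1 - 1220703125) / (-4)
S_13 = 11291503897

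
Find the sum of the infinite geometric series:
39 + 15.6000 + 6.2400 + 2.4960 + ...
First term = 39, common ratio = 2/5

For |r| < 1, S = a / (1 - r)
S = 39 / (1 - (2/5))
S = 39 / (3/5)
S = 65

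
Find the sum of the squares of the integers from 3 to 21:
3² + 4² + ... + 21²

Use ∑_{k=1}^{n} k² = n(n+1)(2n+1)/6, then subtract the first 2 terms.
∑_{k=1}^{21} k² = 21×22×43/6 = 3311
∑_{k=1}^{2} k² = 2×3×5/6 = 5
∑_{k=3}^{21} k² = 3311 - 5 = 3306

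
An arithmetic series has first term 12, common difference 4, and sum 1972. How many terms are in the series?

Using S = n/2 × [2a + (n-1)d]
1972 = n/2 × [2(12) + (n-1)(4)]
1972 = n/2 × [24 + 4n - 4]
3944 = n × [20 + 4n]
4n² + (20)n - 3944 = 0
Discriminant: Δ = (20)² - 4(4)(-3944) = 400 + 63104 = 63504
√Δ = 252
n = [-(20) + √Δ] / (2·4) = (-20 + 252) / 8 = 232 / 8 = 29
(The negative root is discarded since n must be a positive integer.)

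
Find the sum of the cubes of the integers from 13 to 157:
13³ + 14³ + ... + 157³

Use ∑_{k=1}^{n} k³ = [n(n+1)/2]², then subtract the first 12 terms.
∑_{k=1}^{157} k³ = [157×158/2]² = 12403² = 153834409
∑_{k=1}^{12} k³ = [12×13/2]² = 78² = 6084
∑_{k=13}^{157} k³ = 153834409 - 6084 = 153828325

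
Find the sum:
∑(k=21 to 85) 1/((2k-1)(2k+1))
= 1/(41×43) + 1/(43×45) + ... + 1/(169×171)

Partial fractions: 1/((2k-1)(2k+1)) = (1/2)[1/(2k-1) - 1/(2k+1)]
The series telescopes:
= (1/2)[1/41 - 1/171]
= 65/7011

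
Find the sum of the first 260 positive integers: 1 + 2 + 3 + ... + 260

Formula: ∑k = n(n+1)/2
= 260×261/2
= 67860/2
= 33930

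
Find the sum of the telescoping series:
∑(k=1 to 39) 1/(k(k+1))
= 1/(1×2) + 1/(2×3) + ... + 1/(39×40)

Partial fractions: 1/(k(k+1)) = 1/k - 1/(k+1)
The series telescopes:
= (1/1 - 1/2) + (1/2 - 1/3) + ... + (1/39 - 1/40)
= 1/1 - 1/40
= 39/40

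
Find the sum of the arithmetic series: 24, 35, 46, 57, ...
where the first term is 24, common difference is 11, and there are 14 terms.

Sₙ = n/2 × (first + last)
Last term = a + (n-1)d = 24 + (14-1)×11 = 167
S_14 = 14/2 × (24 + 167)
S_14 = 14/2 × 191 = 1337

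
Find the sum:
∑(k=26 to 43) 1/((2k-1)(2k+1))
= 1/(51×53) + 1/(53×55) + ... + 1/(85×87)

Partial fractions: 1/((2k-1)(2k+1)) = (1/2)[1/(2k-1) - 1/(2k+1)]
The series telescopes:
= (1/2)[1/51 - 1/87]
= 2/493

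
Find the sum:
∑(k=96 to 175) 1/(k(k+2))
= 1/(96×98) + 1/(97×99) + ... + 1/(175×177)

Partial fractions: 1/(k(k+2)) = (1/2)[1/k - 1/(k+2)]
Telescoping leaves the first two and last two terms:
= (1/2)[1/96 + 1/97 - 1/176 - 1/177]
= 18925/4028992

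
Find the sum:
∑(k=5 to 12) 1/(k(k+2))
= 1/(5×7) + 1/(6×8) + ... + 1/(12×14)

Partial fractions: 1/(k(k+2)) = (1/2)[1/k - 1/(k+2)]
Telescoping leaves the first two and last two terms:
= (1/2)[1/5 + 1/6 - 1/13 - 1/14]
= 149/1365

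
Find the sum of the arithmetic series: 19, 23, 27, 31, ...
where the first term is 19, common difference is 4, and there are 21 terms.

Sₙ = n/2 × (first + last)
Last term = a + (n-1)d = 19 + (21-1)×4 = 99
S_21 = 21/2 × (19 + 99)
S_21 = 21/2 × 118 = 1239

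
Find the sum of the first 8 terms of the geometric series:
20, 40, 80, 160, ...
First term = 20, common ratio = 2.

Sₙ = a(1 - rⁿ) / (1 - r)
S_8 = 20(1 - 2^8) / (1 - 2)
S_8 = 20(1 - 256) / (-1)
S_8 = 5100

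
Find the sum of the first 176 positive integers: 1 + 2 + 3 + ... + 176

Formula: ∑k = n(n+1)/2
= 176×177/2
= 31152/2
= 15576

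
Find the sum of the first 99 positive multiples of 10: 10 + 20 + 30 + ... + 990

Factor out 10: = 10(1 + 2 + ... + 99) = 10 × n(n+1)/2
= 10 × 99×100/2
= 10 × 4950
= 49500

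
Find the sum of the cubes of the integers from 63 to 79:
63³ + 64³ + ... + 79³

Use ∑_{k=1}^{n} k³ = [n(n+1)/2]², then subtract the first 62 terms.
∑_{k=1}^{79} k³ = [79×80/2]² = 3160² = 9985600
∑_{k=1}^{62} k³ = [62×63/2]² = 1953² = 3814209
∑_{k=63}^{79} k³ = 9985600 - 3814209 = 6171391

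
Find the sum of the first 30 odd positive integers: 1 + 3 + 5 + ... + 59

Sum of first n odd numbers = n²
= 30²
= 900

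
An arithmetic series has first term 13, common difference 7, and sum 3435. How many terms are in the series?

Using S = n/2 × [2a + (n-1)d]
3435 = n/2 × [2(13) + (n-1)(7)]
3435 = n/2 × [26 + 7n - 7]
6870 = n × [19 + 7n]
7n² + (19)n - 6870 = 0
Discriminant: Δ = (19)² - 4(7)(-6870) = 361 + 192360 = 192721
√Δ = 439
n = [-(19) + √Δ] / (2·7) = (-19 + 439) / 14 = 420 / 14 = 30
(The negative root is discarded since n must be a positive integer.)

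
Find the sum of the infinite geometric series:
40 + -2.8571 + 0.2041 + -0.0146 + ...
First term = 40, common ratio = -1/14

For |r| < 1, S = a / (1 - r)
S = 40 / (1 - (-1/14))
S = 40 / (15/14)
S = 112/3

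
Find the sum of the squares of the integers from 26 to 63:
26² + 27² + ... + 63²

Use ∑_{k=1}^{n} k² = n(n+1)(2n+1)/6, then subtract the first 25 terms.
∑_{k=1}^{63} k² = 63×64×127/6 = 85344
∑_{k=1}^{25} k² = 25×26×51/6 = 5525
∑_{k=26}^{63} k² = 85344 - 5525 = 79819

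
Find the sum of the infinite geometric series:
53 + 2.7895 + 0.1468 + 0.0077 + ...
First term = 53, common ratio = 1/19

For |r| < 1, S = a / (1 - r)
S = 53 / (1 - (1/19))
S = 53 / (18/19)
S = 1007/18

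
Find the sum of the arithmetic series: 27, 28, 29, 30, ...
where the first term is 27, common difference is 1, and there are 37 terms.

Sₙ = n/2 × (first + last)
Last term = a + (n-1)d = 27 + (37-1)×1 = 63
S_37 = 37/2 × (27 + 63)
S_37 = 37/2 × 90 = 1665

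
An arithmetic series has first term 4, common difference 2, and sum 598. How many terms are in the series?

Using S = n/2 × [2a + (n-1)d]
598 = n/2 × [2(4) + (n-1)(2)]
598 = n/2 × [8 + 2n - 2]
1196 = n × [6 + 2n]
2n² + (6)n - 1196 = 0
Discriminant: Δ = (6)² - 4(2)(-1196) = 36 + 9568 = 9604
√Δ = 98
n = [-(6) + √Δ] / (2·2) = (-6 + 98) / 4 = 92 / 4 = 23
(The negative root is discarded since n must be a positive integer.)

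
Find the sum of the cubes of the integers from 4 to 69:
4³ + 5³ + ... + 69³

Use ∑_{k=1}^{n} k³ = [n(n+1)/2]², then subtract the first 3 terms.
∑_{k=1}^{69} k³ = [69×70/2]² = 2415² = 5832225
∑_{k=1}^{3} k³ = [3×4/2]² = 6² = 36
∑_{k=4}^{69} k³ = 5832225 - 36 = 5832189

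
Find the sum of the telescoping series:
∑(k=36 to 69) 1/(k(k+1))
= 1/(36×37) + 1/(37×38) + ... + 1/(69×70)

Partial fractions: 1/(k(k+1)) = 1/k - 1/(k+1)
The series telescopes:
= (1/36 - 1/37) + (1/37 - 1/38) + ... + (1/69 - 1/70)
= 1/36 - 1/70
= 17/1260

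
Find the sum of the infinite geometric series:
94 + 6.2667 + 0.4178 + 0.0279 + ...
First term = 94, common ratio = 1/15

For |r| < 1, S = a / (1 - r)
S = 94 / (1 - (1/15))
S = 94 / (14/15)
S = 705/7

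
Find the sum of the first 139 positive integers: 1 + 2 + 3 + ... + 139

Formula: ∑k = n(n+1)/2
= 139×140/2
= 19460/2
= 9730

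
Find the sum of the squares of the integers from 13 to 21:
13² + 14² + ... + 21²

Use ∑_{k=1}^{n} k² = n(n+1)(2n+1)/6, then subtract the first 12 terms.
∑_{k=1}^{21} k² = 21×22×43/6 = 3311
∑_{k=1}^{12} k² = 12×13×25/6 = 650
∑_{k=13}^{21} k² = 3311 - 650 = 2661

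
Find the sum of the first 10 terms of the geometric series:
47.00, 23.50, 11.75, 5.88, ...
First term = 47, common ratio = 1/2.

Sₙ = a(1 - rⁿ) / (1 - r)
S_10 = 47(1 - (1/2)^10) / (1 - (1/2))
S_10 = 47(1 - (1/1024)) / (1/2)
S_10 = 48081/512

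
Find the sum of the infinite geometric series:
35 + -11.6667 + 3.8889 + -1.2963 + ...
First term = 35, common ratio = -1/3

For |r| < 1, S = a / (1 - r)
S = 35 / (1 - (-1/3))
S = 35 / (4/3)
S = 105/4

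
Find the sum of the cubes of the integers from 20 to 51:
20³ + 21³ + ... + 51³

Use ∑_{k=1}^{n} k³ = [n(n+1)/2]², then subtract the first 19 terms.
∑_{k=1}^{51} k³ = [51×52/2]² = 1326² = 1758276
∑_{k=1}^{19} k³ = [19×20/2]² = 190² = 36100
∑_{k=20}^{51} k³ = 1758276 - 36100 = 1722176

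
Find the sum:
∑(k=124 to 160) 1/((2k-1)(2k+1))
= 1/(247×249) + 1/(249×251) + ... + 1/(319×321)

Partial fractions: 1/((2k-1)(2k+1)) = (1/2)[1/(2k-1) - 1/(2k+1)]
The series telescopes:
= (1/2)[1/247 - 1/321]
= 37/79287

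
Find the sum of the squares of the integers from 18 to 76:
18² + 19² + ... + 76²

Use ∑_{k=1}^{n} k² = n(n+1)(2n+1)/6, then subtract the first 17 terms.
∑_{k=1}^{76} k² = 76×77×153/6 = 149226
∑_{k=1}^{17} k² = 17×18×35/6 = 1785
∑_{k=18}^{76} k² = 149226 - 1785 = 147441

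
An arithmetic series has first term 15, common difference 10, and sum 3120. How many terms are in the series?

Using S = n/2 × [2a + (n-1)d]
3120 = n/2 × [2(15) + (n-1)(10)]
3120 = n/2 × [30 + 10n - 10]
6240 = n × [20 + 10n]
10n² + (20)n - 6240 = 0
Discriminant: Δ = (20)² - 4(10)(-6240) = 400 + 249600 = 250000
√Δ = 500
n = [-(20) + √Δ] / (2·10) = (-20 + 500) / 20 = 480 / 20 = 24
(The negative root is discarded since n must be a positive integer.)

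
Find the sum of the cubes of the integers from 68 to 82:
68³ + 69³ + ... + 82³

Use ∑_{k=1}^{n} k³ = [n(n+1)/2]², then subtract the first 67 terms.
∑_{k=1}^{82} k³ = [82×83/2]² = 3403² = 11580409
∑_{k=1}^{67} k³ = [67×68/2]² = 2278² = 5189284
∑_{k=68}^{82} k³ = 11580409 - 5189284 = 6391125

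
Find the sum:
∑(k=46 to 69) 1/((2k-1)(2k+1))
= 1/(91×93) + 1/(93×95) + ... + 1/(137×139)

Partial fractions: 1/((2k-1)(2k+1)) = (1/2)[1/(2k-1) - 1/(2k+1)]
The series telescopes:
= (1/2)[1/91 - 1/139]
= 24/12649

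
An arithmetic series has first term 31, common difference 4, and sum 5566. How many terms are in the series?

Using S = n/2 × [2a + (n-1)d]
5566 = n/2 × [2(31) + (n-1)(4)]
5566 = n/2 × [62 + 4n - 4]
11132 = n × [58 + 4n]
4n² + (58)n - 11132 = 0
Discriminant: Δ = (58)² - 4(4)(-11132) = 3364 + 178112 = 181476
√Δ = 426
n = [-(58) + √Δ] / (2·4) = (-58 + 426) / 8 = 368 / 8 = 46
(The negative root is discarded since n must be a positive integer.)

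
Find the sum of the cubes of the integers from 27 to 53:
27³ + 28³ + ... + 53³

Use ∑_{k=1}^{n} k³ = [n(n+1)/2]², then subtract the first 26 terms.
∑_{k=1}^{53} k³ = [53×54/2]² = 1431² = 2047761
∑_{k=1}^{26} k³ = [26×27/2]² = 351² = 123201
∑_{k=27}^{53} k³ = 2047761 - 123201 = 1924560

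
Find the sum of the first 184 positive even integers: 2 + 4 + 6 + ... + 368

Sum of first n even numbers = n(n+1)
= 184×185
= 34040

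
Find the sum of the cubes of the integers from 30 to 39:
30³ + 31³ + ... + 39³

Use ∑_{k=1}^{n} k³ = [n(n+1)/2]², then subtract the first 29 terms.
∑_{k=1}^{39} k³ = [39×40/2]² = 780² = 608400
∑_{k=1}^{29} k³ = [29×30/2]² = 435² = 189225
∑_{k=30}^{39} k³ = 608400 - 189225 = 419175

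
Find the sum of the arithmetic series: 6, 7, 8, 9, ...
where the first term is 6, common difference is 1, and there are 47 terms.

Sₙ = n/2 × (first + last)
Last term = a + (n-1)d = 6 + (47-1)×1 = 52
S_47 = 47/2 × (6 + 52)
S_47 = 47/2 × 58 = 1363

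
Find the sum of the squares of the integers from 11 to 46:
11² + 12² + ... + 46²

Use ∑_{k=1}^{n} k² = n(n+1)(2n+1)/6, then subtract the first 10 terms.
∑_{k=1}^{46} k² = 46×47×93/6 = 33511
∑_{k=1}^{10} k² = 10×11×21/6 = 385
∑_{k=11}^{46} k² = 33511 - 385 = 33126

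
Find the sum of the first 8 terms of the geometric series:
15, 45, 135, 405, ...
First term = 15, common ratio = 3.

Sₙ = a(1 - rⁿ) / (1 - r)
S_8 = 15(1 - 3^8) / (1 - 3)
S_8 = 15(1 - 6561) / (-2)
S_8 = 49200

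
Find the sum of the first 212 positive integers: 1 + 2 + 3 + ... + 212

Formula: ∑k = n(n+1)/2
= 212×213/2
= 45156/2
= 22578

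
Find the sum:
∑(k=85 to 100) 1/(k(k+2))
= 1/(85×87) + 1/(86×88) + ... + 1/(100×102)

Partial fractions: 1/(k(k+2)) = (1/2)[1/k - 1/(k+2)]
Telescoping leaves the first two and last two terms:
= (1/2)[1/85 + 1/86 - 1/101 - 1/102]
= 2042/1107465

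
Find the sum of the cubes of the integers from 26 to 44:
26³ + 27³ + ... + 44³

Use ∑_{k=1}^{n} k³ = [n(n+1)/2]², then subtract the first 25 terms.
∑_{k=1}^{44} k³ = [44×45/2]² = 990² = 980100
∑_{k=1}^{25} k³ = [25×26/2]² = 325² = 105625
∑_{k=26}^{44} k³ = 980100 - 105625 = 874475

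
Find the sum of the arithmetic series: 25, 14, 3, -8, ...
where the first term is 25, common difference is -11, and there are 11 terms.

Sₙ = n/2 × (first + last)
Last term = a + (n-1)d = 25 + (11-1)×(-11) = -85
S_11 = 11/2 × (25 + (-85))
S_11 = 11/2 × (-60) = -330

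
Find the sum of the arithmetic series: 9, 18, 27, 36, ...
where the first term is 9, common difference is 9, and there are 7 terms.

Sₙ = n/2 × (first + last)
Last term = a + (n-1)d = 9 + (7-1)×9 = 63
S_7 = 7/2 × (9 + 63)
S_7 = 7/2 × 72 = 252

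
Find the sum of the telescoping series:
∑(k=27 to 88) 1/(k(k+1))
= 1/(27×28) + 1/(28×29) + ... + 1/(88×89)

Partial fractions: 1/(k(k+1)) = 1/k - 1/(k+1)
The series telescopes:
= (1/27 - 1/28) + (1/28 - 1/29) + ... + (1/88 - 1/89)
= 1/27 - 1/89
= 62/2403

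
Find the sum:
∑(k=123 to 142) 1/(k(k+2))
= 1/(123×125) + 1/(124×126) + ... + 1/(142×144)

Partial fractions: 1/(k(k+2)) = (1/2)[1/k - 1/(k+2)]
Telescoping leaves the first two and last two terms:
= (1/2)[1/123 + 1/124 - 1/143 - 1/144]
= 59075/52344864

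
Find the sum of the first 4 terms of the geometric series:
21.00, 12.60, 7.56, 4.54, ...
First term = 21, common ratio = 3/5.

Sₙ = a(1 - rⁿ) / (1 - r)
S_4 = 21(1 - (3/5)^4) / (1 - (3/5))
S_4 = 21(1 - (81/625)) / (2/5)
S_4 = 5712/125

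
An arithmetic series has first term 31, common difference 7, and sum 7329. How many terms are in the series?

Using S = n/2 × [2a + (n-1)d]
7329 = n/2 × [2(31) + (n-1)(7)]
7329 = n/2 × [62 + 7n - 7]
14658 = n × [55 + 7n]
7n² + (55)n - 14658 = 0
Discriminant: Δ = (55)² - 4(7)(-14658) = 3025 + 410424 = 413449
√Δ = 643
n = [-(55) + √Δ] / (2·7) = (-55 + 643) / 14 = 588 / 14 = 42
(The negative root is discarded since n must be a positive integer.)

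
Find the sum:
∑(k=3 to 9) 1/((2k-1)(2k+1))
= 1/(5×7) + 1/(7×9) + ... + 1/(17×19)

Partial fractions: 1/((2k-1)(2k+1)) = (1/2)[1/(2k-1) - 1/(2k+1)]
The series telescopes:
= (1/2)[1/5 - 1/19]
= 7/95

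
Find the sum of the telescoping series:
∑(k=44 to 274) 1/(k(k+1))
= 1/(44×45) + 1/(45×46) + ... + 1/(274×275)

Partial fractions: 1/(k(k+1)) = 1/k - 1/(k+1)
The series telescopes:
= (1/44 - 1/45) + (1/45 - 1/46) + ... + (1/274 - 1/275)
= 1/44 - 1/275
= 21/1100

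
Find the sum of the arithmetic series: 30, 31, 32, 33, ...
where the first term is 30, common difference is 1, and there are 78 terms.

Sₙ = n/2 × (first + last)
Last term = a + (n-1)d = 30 + (78-1)×1 = 107
S_78 = 78/2 × (30 + 107)
S_78 = 78/2 × 137 = 5343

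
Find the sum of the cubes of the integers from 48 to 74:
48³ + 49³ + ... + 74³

Use ∑_{k=1}^{n} k³ = [n(n+1)/2]², then subtract the first 47 terms.
∑_{k=1}^{74} k³ = [74×75/2]² = 2775² = 7700625
∑_{k=1}^{47} k³ = [47×48/2]² = 1128² = 1272384
∑_{k=48}^{74} k³ = 7700625 - 1272384 = 6428241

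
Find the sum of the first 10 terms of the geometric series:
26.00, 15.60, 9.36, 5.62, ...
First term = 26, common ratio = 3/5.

Sₙ = a(1 - rⁿ) / (1 - r)
S_10 = 26(1 - (3/5)^10) / (1 - (3/5))
S_10 = 26(1 - (59049/9765625)) / (2/5)
S_10 = 126185488/1953125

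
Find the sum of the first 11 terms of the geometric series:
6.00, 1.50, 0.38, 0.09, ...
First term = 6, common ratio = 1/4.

Sₙ = a(1 - rⁿ) / (1 - r)
S_11 = 6(1 - (1/4)^11) / (1 - (1/4))
S_11 = 6(1 - (1/4194304)) / (3/4)
S_11 = 4194303/524288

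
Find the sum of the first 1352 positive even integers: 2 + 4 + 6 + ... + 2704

Sum of first n even numbers = n(n+1)
= 1352×1353
= 1829256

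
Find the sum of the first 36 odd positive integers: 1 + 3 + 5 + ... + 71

Sum of first n odd numbers = n²
= 36²
= 1296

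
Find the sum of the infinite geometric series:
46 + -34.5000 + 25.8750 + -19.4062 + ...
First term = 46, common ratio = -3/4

For |r| < 1, S = a / (1 - r)
S = 46 / (1 - (-3/4))
S = 46 / (7/4)
S = 184/7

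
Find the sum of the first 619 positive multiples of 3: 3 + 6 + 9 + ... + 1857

Factor out 3: = 3(1 + 2 + ... + 619) = 3 × n(n+1)/2
= 3 × 619×620/2
= 3 × 191890
= 575670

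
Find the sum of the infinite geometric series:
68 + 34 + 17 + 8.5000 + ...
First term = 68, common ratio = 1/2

For |r| < 1, S = a / (1 - r)
S = 68 / (1 - (1/2))
S = 68 / (1/2)
S = 136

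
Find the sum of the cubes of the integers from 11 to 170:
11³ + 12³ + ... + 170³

Use ∑_{k=1}^{n} k³ = [n(n+1)/2]², then subtract the first 10 terms.
∑_{k=1}^{170} k³ = [170×171/2]² = 14535² = 211266225
∑_{k=1}^{10} k³ = [10×11/2]² = 55² = 3025
∑_{k=11}^{170} k³ = 211266225 - 3025 = 211263200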